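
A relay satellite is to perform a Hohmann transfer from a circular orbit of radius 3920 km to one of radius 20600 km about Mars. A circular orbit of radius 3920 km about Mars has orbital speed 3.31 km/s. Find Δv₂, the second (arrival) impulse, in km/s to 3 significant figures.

Δv₂ = 0.627 km/s

From the circular-orbit relation v² = μ/r at r = 3920 km: μ = v²r = (3.31)² × 3920 = 42947.9 km³/s².
Transfer-ellipse semi-major axis a_t = (r₁ + r₂)/2 = (3920 + 20600)/2 = 12260 km.
Circular speed at r = 20600 km: v_c = √(μ/r) = 1.4439 km/s.
Transfer-orbit speed at the same r (vis-viva, a = a_t): v_t = √[μ(2/r − 1/a_t)] = 0.81646 km/s.
Δv₂ = |v_t − v_c| = |0.81646 − 1.4439| = 0.6274 km/s.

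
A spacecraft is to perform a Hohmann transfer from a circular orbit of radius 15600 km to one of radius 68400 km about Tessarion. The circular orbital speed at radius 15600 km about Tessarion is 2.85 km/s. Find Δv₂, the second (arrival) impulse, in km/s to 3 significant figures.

From the circular-orbit relation v² = μ/r at r = 15600 km: μ = v²r = (2.85)² × 15600 = 1.26711×10^5 km³/s².
The Hohmann ellipse has a_t = (r₁ + r₂)/2 = 42000 km.
On the circular orbit at r = 68400 km, v_c = √(μ/r) = 1.3611 km/s.
Vis-viva on the transfer ellipse at r = 68400 km gives v_t = √[μ(2/r − 1/a_t)] = 0.82950 km/s.
Δv₂ = |v_t − v_c| = |0.82950 − 1.3611| = 0.5316 km/s.

Δv₂ = 0.532 km/s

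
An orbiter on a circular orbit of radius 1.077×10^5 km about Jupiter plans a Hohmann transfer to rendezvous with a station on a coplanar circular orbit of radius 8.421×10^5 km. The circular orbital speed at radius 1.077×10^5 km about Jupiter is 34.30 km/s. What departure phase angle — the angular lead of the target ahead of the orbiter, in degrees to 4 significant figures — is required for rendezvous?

From the circular-orbit relation v² = μ/r at r = 1.077×10^5 km: μ = v²r = (34.30)² × 1.077×10^5 = 1.26708×10^8 km³/s².
The Hohmann ellipse has a_t = (r₁ + r₂)/2 = 4.749×10^5 km.
Transfer time t = π√(a_t³/μ) = 91338 s.
The target's mean motion on its circular orbit is ω₂ = √(μ/r₂³) = 1.4567×10^-5 rad/s.
Angle swept by the target during transfer: ω₂·t = 1.3305 rad = 76.23°.
The orbiter traverses 180° on the transfer ellipse, so the target must lead by 180° − 76.23° = 103.8°.

φ = 103.8°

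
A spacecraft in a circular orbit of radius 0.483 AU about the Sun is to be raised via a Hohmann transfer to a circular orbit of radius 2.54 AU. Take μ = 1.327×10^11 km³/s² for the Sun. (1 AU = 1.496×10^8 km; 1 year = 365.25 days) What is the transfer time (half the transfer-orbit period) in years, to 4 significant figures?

t = 0.9292 years

In km: r₁ = 0.483 × 1.496×10^8 = 7.22568×10^7 km; r₂ = 2.54 × 1.496×10^8 = 3.79984×10^8 km.
Transfer-ellipse semi-major axis a_t = (r₁ + r₂)/2 = (7.22568×10^7 + 3.79984×10^8)/2 = 2.261204×10^8 km.
Half the transfer-orbit period gives t = π√(a_t³/μ) = 2.9324×10^7 s.
Converting: 2.9324×10^7 s ÷ 3.15576×10^7 s/year (365.25 × 86400) = 0.9292 years.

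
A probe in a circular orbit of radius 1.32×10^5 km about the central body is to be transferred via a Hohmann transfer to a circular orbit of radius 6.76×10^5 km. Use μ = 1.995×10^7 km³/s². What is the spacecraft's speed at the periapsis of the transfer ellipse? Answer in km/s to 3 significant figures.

Semi-major axis of the transfer orbit: a_t = (1.320×10^5 + 6.760×10^5)/2 = 4.040×10^5 km.
The periapsis of the transfer ellipse is at r = 1.320×10^5 km.
From the vis-viva equation, v = √[μ(2/r − 1/a_t)] = 15.90 km/s.

v = 15.9 km/s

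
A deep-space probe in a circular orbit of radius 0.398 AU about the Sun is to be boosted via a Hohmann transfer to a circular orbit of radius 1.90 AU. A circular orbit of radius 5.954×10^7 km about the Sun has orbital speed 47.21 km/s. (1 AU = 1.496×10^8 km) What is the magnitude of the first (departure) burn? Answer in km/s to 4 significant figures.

Δv₁ = 13.50 km/s

From the circular-orbit relation v² = μ/r at r = 5.954×10^7 km: μ = v²r = (47.21)² × 5.954×10^7 = 1.32702×10^11 km³/s².
In km: r₁ = 0.398 × 1.496×10^8 = 5.95408×10^7 km; r₂ = 1.90 × 1.496×10^8 = 2.8424×10^8 km.
The Hohmann ellipse has a_t = (r₁ + r₂)/2 = 1.718904×10^8 km.
Circular speed at r = 5.95408×10^7 km: v_c = √(μ/r) = 47.21 km/s.
Transfer-orbit speed at the same r (vis-viva, a = a_t): v_t = √[μ(2/r − 1/a_t)] = 60.71 km/s.
Δv₁ = |v_t − v_c| = |60.71 − 47.21| = 13.50 km/s.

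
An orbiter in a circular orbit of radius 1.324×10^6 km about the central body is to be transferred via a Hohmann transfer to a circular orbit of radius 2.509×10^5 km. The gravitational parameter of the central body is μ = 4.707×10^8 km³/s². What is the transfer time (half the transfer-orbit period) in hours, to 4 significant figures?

Semi-major axis of the transfer orbit: a_t = (1.324×10^6 + 2.509×10^5)/2 = 7.8745×10^5 km.
Half the transfer-orbit period gives t = π√(a_t³/μ) = 1.012×10^5 s.
Converting: 1.012×10^5 s ÷ 3600 s/hour = 28.11 hours.

t = 28.11 hours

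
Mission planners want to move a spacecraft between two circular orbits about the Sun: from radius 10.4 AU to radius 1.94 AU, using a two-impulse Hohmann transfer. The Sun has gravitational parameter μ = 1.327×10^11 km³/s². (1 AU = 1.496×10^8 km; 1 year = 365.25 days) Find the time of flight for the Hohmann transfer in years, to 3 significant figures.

t = 7.66 years

In km: r₁ = 10.4 × 1.496×10^8 = 1.55584×10^9 km; r₂ = 1.94 × 1.496×10^8 = 2.90224×10^8 km.
Semi-major axis of the transfer orbit: a_t = (1.55584×10^9 + 2.90224×10^8)/2 = 9.23032×10^8 km.
Half the transfer-orbit period gives t = π√(a_t³/μ) = 2.418×10^8 s.
Converting: 2.418×10^8 s ÷ 3.15576×10^7 s/year (365.25 × 86400) = 7.66 years.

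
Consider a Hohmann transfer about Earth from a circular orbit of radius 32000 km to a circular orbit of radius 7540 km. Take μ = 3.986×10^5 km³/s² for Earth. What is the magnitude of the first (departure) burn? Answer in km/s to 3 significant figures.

Transfer-ellipse semi-major axis a_t = (r₁ + r₂)/2 = (32000 + 7540)/2 = 19770 km.
Circular speed at r = 32000 km: v_c = √(μ/r) = 3.5293 km/s.
Vis-viva on the transfer ellipse at r = 32000 km gives v_t = √[μ(2/r − 1/a_t)] = 2.1796 km/s.
Δv₁ = |v_t − v_c| = |2.1796 − 3.5293| = 1.350 km/s.

Δv₁ = 1.35 km/s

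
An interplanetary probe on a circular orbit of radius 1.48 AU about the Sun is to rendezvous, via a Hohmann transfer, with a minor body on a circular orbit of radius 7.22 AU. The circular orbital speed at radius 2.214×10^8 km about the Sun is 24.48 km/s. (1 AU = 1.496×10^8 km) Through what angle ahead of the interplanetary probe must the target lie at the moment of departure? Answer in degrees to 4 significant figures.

From the circular-orbit relation v² = μ/r at r = 2.214×10^8 km: μ = v²r = (24.48)² × 2.214×10^8 = 1.32678×10^11 km³/s².
In km: r₁ = 1.48 × 1.496×10^8 = 2.21408×10^8 km; r₂ = 7.22 × 1.496×10^8 = 1.080112×10^9 km.
Transfer-ellipse semi-major axis a_t = (r₁ + r₂)/2 = (2.21408×10^8 + 1.080112×10^9)/2 = 6.5076×10^8 km.
The half-period of the transfer ellipse is t = π√(a_t³/μ) = 1.432×10^8 s.
The target's mean motion on its circular orbit is ω₂ = √(μ/r₂³) = 1.026×10^-8 rad/s.
Angle swept by the target during transfer: ω₂·t = 1.4692 rad = 84.18°.
The interplanetary probe traverses 180° on the transfer ellipse, so the target must lead by 180° − 84.18° = 95.82°.

φ = 95.82°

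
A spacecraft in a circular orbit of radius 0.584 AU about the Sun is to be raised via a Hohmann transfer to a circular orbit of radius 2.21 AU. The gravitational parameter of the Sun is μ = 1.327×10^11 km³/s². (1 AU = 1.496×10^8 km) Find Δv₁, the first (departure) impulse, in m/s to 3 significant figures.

Δv₁ = 10000 m/s

In km: r₁ = 0.584 × 1.496×10^8 = 8.73664×10^7 km; r₂ = 2.21 × 1.496×10^8 = 3.30616×10^8 km.
Transfer-ellipse semi-major axis a_t = (r₁ + r₂)/2 = (8.73664×10^7 + 3.30616×10^8)/2 = 2.089912×10^8 km.
On the circular orbit at r = 8.73664×10^7 km, v_c = √(μ/r) = 38.97 km/s.
Vis-viva on the transfer ellipse at r = 8.73664×10^7 km gives v_t = √[μ(2/r − 1/a_t)] = 49.02 km/s.
Δv₁ = |v_t − v_c| = |49.02 − 38.97| = 10.05 km/s.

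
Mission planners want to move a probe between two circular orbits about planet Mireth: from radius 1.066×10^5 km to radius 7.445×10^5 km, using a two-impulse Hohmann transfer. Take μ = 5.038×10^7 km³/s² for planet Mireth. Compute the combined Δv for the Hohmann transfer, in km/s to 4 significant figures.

The Hohmann ellipse has a_t = (r₁ + r₂)/2 = 4.2555×10^5 km.
At r₁ the circular-orbit speed is v₁ = √(μ/r₁) = 21.740 km/s.
On the transfer ellipse at r₁, v² = μ(2/r − 1/a) gives v_p = √[μ(2/r₁ − 1/a_t)] = 28.755 km/s.
First burn Δv₁ = |v_p − v₁| = 7.015 km/s.
At r₂, v₂ = √(μ/r₂) = 8.226 km/s.
Transfer-orbit speed at r₂: v_a = √[μ(2/r₂ − 1/a_t)] = 4.117 km/s.
Second burn Δv₂ = |v₂ − v_a| = 4.109 km/s.
Δv = Δv₁ + Δv₂ = 7.015 + 4.109 = 11.12 km/s.

Δv = 11.12 km/s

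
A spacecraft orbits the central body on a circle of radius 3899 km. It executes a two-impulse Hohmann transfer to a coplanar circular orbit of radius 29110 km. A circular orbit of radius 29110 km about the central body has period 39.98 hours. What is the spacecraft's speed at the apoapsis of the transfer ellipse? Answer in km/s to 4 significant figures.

v = 0.6177 km/s

From Kepler's third law T² = 4π²r³/μ at r = 29110 km, T = 39.98 hours = 39.98 × 3600 s = 1.43928×10^5 s: μ = 4π²r³/T² = 47010.6 km³/s².
Semi-major axis of the transfer orbit: a_t = (3899 + 29110)/2 = 16504.5 km.
The apoapsis of the transfer ellipse is at r = 29110 km.
Applying v² = μ(2/r − 1/a_t): v = 0.6177 km/s.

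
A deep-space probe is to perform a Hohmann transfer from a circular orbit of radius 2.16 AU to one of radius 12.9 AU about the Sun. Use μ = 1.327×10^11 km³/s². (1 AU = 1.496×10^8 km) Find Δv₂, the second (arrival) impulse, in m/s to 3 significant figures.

Δv₂ = 3850 m/s

In km: r₁ = 2.16 × 1.496×10^8 = 3.23136×10^8 km; r₂ = 12.9 × 1.496×10^8 = 1.92984×10^9 km.
The Hohmann ellipse has a_t = (r₁ + r₂)/2 = 1.126488×10^9 km.
Circular speed at r = 1.92984×10^9 km: v_c = √(μ/r) = 8.292 km/s.
Vis-viva on the transfer ellipse at r = 1.92984×10^9 km gives v_t = √[μ(2/r − 1/a_t)] = 4.441 km/s.
Δv₂ = |v_t − v_c| = |4.441 − 8.292| = 3.851 km/s.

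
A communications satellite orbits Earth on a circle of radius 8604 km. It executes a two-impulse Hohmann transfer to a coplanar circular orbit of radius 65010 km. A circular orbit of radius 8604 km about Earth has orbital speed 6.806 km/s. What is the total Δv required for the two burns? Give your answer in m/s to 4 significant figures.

Δv = 3518 m/s

From the circular-orbit relation v² = μ/r at r = 8604 km: μ = v²r = (6.806)² × 8604 = 3.98551×10^5 km³/s².
The Hohmann ellipse has a_t = (r₁ + r₂)/2 = 36807 km.
At r₁ the circular-orbit speed is v₁ = √(μ/r₁) = 6.806 km/s.
Transfer-orbit speed at r₁ (vis-viva): v_p = √[μ(2/r₁ − 1/a_t)] = 9.045 km/s.
First burn Δv₁ = |v_p − v₁| = 2.239 km/s.
At r₂, v₂ = √(μ/r₂) = 2.476 km/s.
Transfer-orbit speed at r₂: v_a = √[μ(2/r₂ − 1/a_t)] = 1.197 km/s.
Second burn Δv₂ = |v₂ − v_a| = 1.279 km/s.
Δv = Δv₁ + Δv₂ = 2.239 + 1.279 = 3.518 km/s.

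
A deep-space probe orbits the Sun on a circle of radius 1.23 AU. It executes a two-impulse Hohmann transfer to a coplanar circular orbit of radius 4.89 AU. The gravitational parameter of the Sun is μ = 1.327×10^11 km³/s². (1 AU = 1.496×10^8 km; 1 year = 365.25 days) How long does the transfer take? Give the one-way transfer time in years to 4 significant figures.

In km: r₁ = 1.23 × 1.496×10^8 = 1.84008×10^8 km; r₂ = 4.89 × 1.496×10^8 = 7.31544×10^8 km.
Transfer-ellipse semi-major axis a_t = (r₁ + r₂)/2 = (1.84008×10^8 + 7.31544×10^8)/2 = 4.57776×10^8 km.
By Kepler's third law the transfer-orbit period is T = 2π√(a_t³/μ), so t = T/2 = 8.447×10^7 s.
Converting: 8.447×10^7 s ÷ 3.15576×10^7 s/year (365.25 × 86400) = 2.677 years.

t = 2.677 years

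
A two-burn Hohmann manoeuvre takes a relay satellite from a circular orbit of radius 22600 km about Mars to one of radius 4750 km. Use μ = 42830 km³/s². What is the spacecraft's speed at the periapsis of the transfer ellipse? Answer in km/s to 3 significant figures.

v = 3.86 km/s

The Hohmann ellipse has a_t = (r₁ + r₂)/2 = 13675 km.
At periapsis, r = 4750 km.
Vis-viva: v = √[μ(2/r − 1/a_t)] = √[42830 × (2/4750 − 1/13675)] = 3.860 km/s.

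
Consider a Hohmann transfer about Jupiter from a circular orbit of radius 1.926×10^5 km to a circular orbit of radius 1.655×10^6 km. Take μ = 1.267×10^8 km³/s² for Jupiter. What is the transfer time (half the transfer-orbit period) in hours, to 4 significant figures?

t = 68.84 hours

Transfer-ellipse semi-major axis a_t = (r₁ + r₂)/2 = (1.926×10^5 + 1.655×10^6)/2 = 9.238×10^5 km.
Transfer time t = π√(a_t³/μ) = π√((9.238×10^5)³ / 1.267×10^8) = 2.4782×10^5 s.
Converting: 2.4782×10^5 s ÷ 3600 s/hour = 68.84 hours.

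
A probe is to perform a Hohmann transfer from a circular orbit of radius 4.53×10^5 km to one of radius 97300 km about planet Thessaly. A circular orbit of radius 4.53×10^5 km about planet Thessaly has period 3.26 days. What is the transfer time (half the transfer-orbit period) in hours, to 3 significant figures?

From Kepler's third law T² = 4π²r³/μ at r = 4.53×10^5 km, T = 3.26 days = 3.26 × 86400 s = 2.81664×10^5 s: μ = 4π²r³/T² = 4.62585×10^7 km³/s².
The Hohmann ellipse has a_t = (r₁ + r₂)/2 = 2.7515×10^5 km.
By Kepler's third law the transfer-orbit period is T = 2π√(a_t³/μ), so t = T/2 = 66670 s.
Converting: 66670 s ÷ 3600 s/hour = 18.5 hours.

t = 18.5 hours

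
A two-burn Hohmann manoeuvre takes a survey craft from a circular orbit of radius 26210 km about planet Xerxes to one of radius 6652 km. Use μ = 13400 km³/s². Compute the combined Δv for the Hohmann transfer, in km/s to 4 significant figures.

Δv = 0.6333 km/s

The Hohmann ellipse has a_t = (r₁ + r₂)/2 = 16431 km.
At r₁ the circular-orbit speed is v₁ = √(μ/r₁) = 0.71502 km/s.
Transfer-orbit speed at r₁ (v² = μ(2/r − 1/a)): v_a = √[μ(2/r₁ − 1/a_t)] = 0.45495 km/s.
First burn Δv₁ = |v_a − v₁| = 0.26007 km/s.
Circular speed at r₂: v₂ = √(μ/r₂) = 1.41931 km/s.
Transfer-orbit speed at r₂: v_p = √[μ(2/r₂ − 1/a_t)] = 1.79258 km/s.
Second burn Δv₂ = |v₂ − v_p| = 0.37327 km/s.
Δv = Δv₁ + Δv₂ = 0.26007 + 0.37327 = 0.6333 km/s.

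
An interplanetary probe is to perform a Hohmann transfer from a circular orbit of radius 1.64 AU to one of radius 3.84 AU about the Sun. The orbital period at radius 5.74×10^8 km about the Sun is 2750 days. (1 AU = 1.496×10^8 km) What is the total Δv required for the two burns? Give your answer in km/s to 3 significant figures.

Δv = 7.70 km/s

From Kepler's third law T² = 4π²r³/μ at r = 5.74×10^8 km, T = 2750 days = 2750 × 86400 s = 2.376×10^8 s: μ = 4π²r³/T² = 1.32252×10^11 km³/s².
In km: r₁ = 1.64 × 1.496×10^8 = 2.45344×10^8 km; r₂ = 3.84 × 1.496×10^8 = 5.74464×10^8 km.
Semi-major axis of the transfer orbit: a_t = (2.45344×10^8 + 5.74464×10^8)/2 = 4.09904×10^8 km.
Circular speed at r₁: v₁ = √(μ/r₁) = √(1.32252×10^11/2.45344×10^8) = 23.2174 km/s.
Transfer-orbit speed at r₁ (v² = μ(2/r − 1/a)): v_p = √[μ(2/r₁ − 1/a_t)] = 27.4855 km/s.
First burn Δv₁ = |v_p − v₁| = 4.268 km/s.
Circular speed at r₂: v₂ = √(μ/r₂) = 15.173 km/s.
Transfer-orbit speed at r₂: v_a = √[μ(2/r₂ − 1/a_t)] = 11.739 km/s.
Second burn Δv₂ = |v₂ − v_a| = 3.434 km/s.
Total Δv = Δv₁ + Δv₂ = 7.702 km/s.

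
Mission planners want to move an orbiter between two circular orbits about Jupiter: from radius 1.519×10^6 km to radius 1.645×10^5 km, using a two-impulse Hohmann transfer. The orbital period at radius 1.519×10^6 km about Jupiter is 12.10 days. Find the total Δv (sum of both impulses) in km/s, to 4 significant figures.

Δv = 14.62 km/s

From Kepler's third law T² = 4π²r³/μ at r = 1.519×10^6 km, T = 12.10 days = 12.10 × 86400 s = 1.04544×10^6 s: μ = 4π²r³/T² = 1.26600×10^8 km³/s².
The Hohmann ellipse has a_t = (r₁ + r₂)/2 = 8.4175×10^5 km.
Circular speed at r₁: v₁ = √(μ/r₁) = √(1.26600×10^8/1.519×10^6) = 9.12932 km/s.
On the transfer ellipse at r₁, v² = μ(2/r − 1/a) gives v_a = √[μ(2/r₁ − 1/a_t)] = 4.03580 km/s.
First burn Δv₁ = |v_a − v₁| = 5.094 km/s.
At r₂, v₂ = √(μ/r₂) = 27.742 km/s.
Transfer-orbit speed at r₂: v_p = √[μ(2/r₂ − 1/a_t)] = 37.267 km/s.
Second burn Δv₂ = |v₂ − v_p| = 9.525 km/s.
Δv = Δv₁ + Δv₂ = 5.094 + 9.525 = 14.62 km/s.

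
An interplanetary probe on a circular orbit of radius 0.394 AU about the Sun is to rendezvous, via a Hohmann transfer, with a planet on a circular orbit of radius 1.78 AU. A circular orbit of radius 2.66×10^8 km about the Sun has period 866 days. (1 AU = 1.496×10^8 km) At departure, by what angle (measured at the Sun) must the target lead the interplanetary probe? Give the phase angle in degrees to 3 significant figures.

φ = 94.1°

From Kepler's third law T² = 4π²r³/μ at r = 2.66×10^8 km, T = 866 days = 866 × 86400 s = 7.48224×10^7 s: μ = 4π²r³/T² = 1.32722×10^11 km³/s².
In km: r₁ = 0.394 × 1.496×10^8 = 5.89424×10^7 km; r₂ = 1.78 × 1.496×10^8 = 2.66288×10^8 km.
Transfer-ellipse semi-major axis a_t = (r₁ + r₂)/2 = (5.89424×10^7 + 2.66288×10^8)/2 = 1.626152×10^8 km.
Transfer time t = π√(a_t³/μ) = 1.7882×10^7 s.
Target angular speed ω₂ = √(μ/r₂³) = 8.3838×10^-8 rad/s.
Angle swept by the target during transfer: ω₂·t = 1.4992 rad = 85.90°.
Arrival is 180° from departure on the ellipse, so φ = 180° − 85.90° = 94.1°.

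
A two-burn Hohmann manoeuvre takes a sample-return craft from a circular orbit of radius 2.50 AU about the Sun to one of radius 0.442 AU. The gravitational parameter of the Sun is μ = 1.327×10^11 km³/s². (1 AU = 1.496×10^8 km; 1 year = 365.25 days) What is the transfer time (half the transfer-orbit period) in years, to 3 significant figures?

In km: r₁ = 2.50 × 1.496×10^8 = 3.740×10^8 km; r₂ = 0.442 × 1.496×10^8 = 6.61232×10^7 km.
Transfer-ellipse semi-major axis a_t = (r₁ + r₂)/2 = (3.740×10^8 + 6.61232×10^7)/2 = 2.200616×10^8 km.
By Kepler's third law the transfer-orbit period is T = 2π√(a_t³/μ), so t = T/2 = 2.815×10^7 s.
Converting: 2.815×10^7 s ÷ 3.15576×10^7 s/year (365.25 × 86400) = 0.892 years.

t = 0.892 years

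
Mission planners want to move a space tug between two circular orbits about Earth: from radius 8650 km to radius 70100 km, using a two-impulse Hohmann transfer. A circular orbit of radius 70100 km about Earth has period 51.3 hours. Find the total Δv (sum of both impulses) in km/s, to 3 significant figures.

Δv = 3.54 km/s

From Kepler's third law T² = 4π²r³/μ at r = 70100 km, T = 51.3 hours = 51.3 × 3600 s = 1.8468×10^5 s: μ = 4π²r³/T² = 3.98726×10^5 km³/s².
Transfer-ellipse semi-major axis a_t = (r₁ + r₂)/2 = (8650 + 70100)/2 = 39375 km.
Circular speed at r₁: v₁ = √(μ/r₁) = √(3.98726×10^5/8650) = 6.789 km/s.
On the transfer ellipse at r₁, vis-viva gives v_p = √[μ(2/r₁ − 1/a_t)] = 9.059 km/s.
First burn Δv₁ = |v_p − v₁| = 2.270 km/s.
At r₂, v₂ = √(μ/r₂) = 2.385 km/s.
Transfer-orbit speed at r₂: v_a = √[μ(2/r₂ − 1/a_t)] = 1.118 km/s.
Second burn Δv₂ = |v₂ − v_a| = 1.267 km/s.
Total Δv = Δv₁ + Δv₂ = 3.537 km/s.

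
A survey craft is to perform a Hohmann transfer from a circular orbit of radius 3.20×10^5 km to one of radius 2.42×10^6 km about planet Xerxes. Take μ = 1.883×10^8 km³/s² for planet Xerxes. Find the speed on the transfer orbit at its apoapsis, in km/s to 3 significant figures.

The Hohmann ellipse has a_t = (r₁ + r₂)/2 = 1.370×10^6 km.
The apoapsis of the transfer ellipse is at r = 2.420×10^6 km.
Vis-viva: v = √[μ(2/r − 1/a_t)] = √[1.883×10^8 × (2/2.420×10^6 − 1/1.370×10^6)] = 4.263 km/s.

v = 4.26 km/s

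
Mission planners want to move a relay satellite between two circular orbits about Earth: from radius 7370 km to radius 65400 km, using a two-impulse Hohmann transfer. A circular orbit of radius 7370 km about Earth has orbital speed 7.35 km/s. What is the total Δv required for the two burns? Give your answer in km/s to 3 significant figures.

Δv = 3.86 km/s

From the circular-orbit relation v² = μ/r at r = 7370 km: μ = v²r = (7.35)² × 7370 = 3.98146×10^5 km³/s².
The Hohmann ellipse has a_t = (r₁ + r₂)/2 = 36385 km.
Circular speed at r₁: v₁ = √(μ/r₁) = √(3.98146×10^5/7370) = 7.350 km/s.
On the transfer ellipse at r₁, vis-viva equation gives v_p = √[μ(2/r₁ − 1/a_t)] = 9.854 km/s.
First burn Δv₁ = |v_p − v₁| = 2.504 km/s.
At r₂, v₂ = √(μ/r₂) = 2.467 km/s.
Transfer-orbit speed at r₂: v_a = √[μ(2/r₂ − 1/a_t)] = 1.110 km/s.
Second burn Δv₂ = |v₂ − v_a| = 1.357 km/s.
Δv = Δv₁ + Δv₂ = 2.504 + 1.357 = 3.861 km/s.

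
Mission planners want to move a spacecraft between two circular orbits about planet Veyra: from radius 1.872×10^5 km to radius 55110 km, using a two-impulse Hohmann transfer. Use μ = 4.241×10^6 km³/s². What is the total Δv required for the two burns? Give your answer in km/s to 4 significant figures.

Δv = 3.682 km/s

Semi-major axis of the transfer orbit: a_t = (1.872×10^5 + 55110)/2 = 1.21155×10^5 km.
Circular speed at r₁: v₁ = √(μ/r₁) = √(4.241×10^6/1.872×10^5) = 4.760 km/s.
Transfer-orbit speed at r₁ (v² = μ(2/r − 1/a)): v_a = √[μ(2/r₁ − 1/a_t)] = 3.210 km/s.
First burn Δv₁ = |v_a − v₁| = 1.550 km/s.
Circular speed at r₂: v₂ = √(μ/r₂) = 8.7724 km/s.
Transfer-orbit speed at r₂: v_p = √[μ(2/r₂ − 1/a_t)] = 10.904 km/s.
Second burn Δv₂ = |v₂ − v_p| = 2.132 km/s.
Total Δv = Δv₁ + Δv₂ = 3.682 km/s.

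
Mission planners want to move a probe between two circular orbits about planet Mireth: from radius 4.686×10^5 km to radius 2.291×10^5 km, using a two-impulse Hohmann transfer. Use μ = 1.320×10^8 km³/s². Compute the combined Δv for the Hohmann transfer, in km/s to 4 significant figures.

The Hohmann ellipse has a_t = (r₁ + r₂)/2 = 3.4885×10^5 km.
Circular speed at r₁: v₁ = √(μ/r₁) = √(1.320×10^8/4.686×10^5) = 16.78363 km/s.
Transfer-orbit speed at r₁ (vis-viva): v_a = √[μ(2/r₁ − 1/a_t)] = 13.60126 km/s.
First burn Δv₁ = |v_a − v₁| = 3.1824 km/s.
At r₂, v₂ = √(μ/r₂) = 24.0035 km/s.
Transfer-orbit speed at r₂: v_p = √[μ(2/r₂ − 1/a_t)] = 27.8199 km/s.
Second burn Δv₂ = |v₂ − v_p| = 3.8164 km/s.
Δv = Δv₁ + Δv₂ = 3.1824 + 3.8164 = 6.999 km/s.

Δv = 6.999 km/s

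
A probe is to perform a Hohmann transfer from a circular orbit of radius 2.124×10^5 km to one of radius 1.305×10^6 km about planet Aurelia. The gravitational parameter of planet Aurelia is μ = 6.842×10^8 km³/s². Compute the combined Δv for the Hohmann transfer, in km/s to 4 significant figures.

Δv = 28.46 km/s

The Hohmann ellipse has a_t = (r₁ + r₂)/2 = 7.587×10^5 km.
At r₁ the circular-orbit speed is v₁ = √(μ/r₁) = 56.76 km/s.
On the transfer ellipse at r₁, vis-viva gives v_p = √[μ(2/r₁ − 1/a_t)] = 74.44 km/s.
First burn Δv₁ = |v_p − v₁| = 17.68 km/s.
Circular speed at r₂: v₂ = √(μ/r₂) = 22.90 km/s.
Transfer-orbit speed at r₂: v_a = √[μ(2/r₂ − 1/a_t)] = 12.12 km/s.
Second burn Δv₂ = |v₂ − v_a| = 10.78 km/s.
Δv = Δv₁ + Δv₂ = 17.68 + 10.78 = 28.46 km/s.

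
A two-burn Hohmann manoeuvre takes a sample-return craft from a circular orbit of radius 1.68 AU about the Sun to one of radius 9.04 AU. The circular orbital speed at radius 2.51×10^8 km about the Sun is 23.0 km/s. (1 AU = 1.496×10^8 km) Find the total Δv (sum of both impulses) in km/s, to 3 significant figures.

Δv = 11.2 km/s

From the circular-orbit relation v² = μ/r at r = 2.51×10^8 km: μ = v²r = (23.0)² × 2.51×10^8 = 1.32779×10^11 km³/s².
In km: r₁ = 1.68 × 1.496×10^8 = 2.51328×10^8 km; r₂ = 9.04 × 1.496×10^8 = 1.352384×10^9 km.
The Hohmann ellipse has a_t = (r₁ + r₂)/2 = 8.01856×10^8 km.
Circular speed at r₁: v₁ = √(μ/r₁) = √(1.32779×10^11/2.51328×10^8) = 22.985 km/s.
On the transfer ellipse at r₁, v² = μ(2/r − 1/a) gives v_p = √[μ(2/r₁ − 1/a_t)] = 29.850 km/s.
First burn Δv₁ = |v_p − v₁| = 6.865 km/s.
At r₂, v₂ = √(μ/r₂) = 9.9087 km/s.
Transfer-orbit speed at r₂: v_a = √[μ(2/r₂ − 1/a_t)] = 5.5474 km/s.
Second burn Δv₂ = |v₂ − v_a| = 4.361 km/s.
Δv = Δv₁ + Δv₂ = 6.865 + 4.361 = 11.23 km/s.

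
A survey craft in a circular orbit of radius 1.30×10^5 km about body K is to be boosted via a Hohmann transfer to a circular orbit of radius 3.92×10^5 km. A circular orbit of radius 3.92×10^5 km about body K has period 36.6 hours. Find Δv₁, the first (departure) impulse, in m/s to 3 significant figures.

From Kepler's third law T² = 4π²r³/μ at r = 3.92×10^5 km, T = 36.6 hours = 36.6 × 3600 s = 1.3176×10^5 s: μ = 4π²r³/T² = 1.36978×10^8 km³/s².
Transfer-ellipse semi-major axis a_t = (r₁ + r₂)/2 = (1.300×10^5 + 3.920×10^5)/2 = 2.610×10^5 km.
Circular speed at r = 1.300×10^5 km: v_c = √(μ/r) = 32.460 km/s.
Vis-viva on the transfer ellipse at r = 1.300×10^5 km gives v_t = √[μ(2/r − 1/a_t)] = 39.781 km/s.
Δv₁ = |v_t − v_c| = |39.781 − 32.460| = 7.321 km/s.

Δv₁ = 7320 m/s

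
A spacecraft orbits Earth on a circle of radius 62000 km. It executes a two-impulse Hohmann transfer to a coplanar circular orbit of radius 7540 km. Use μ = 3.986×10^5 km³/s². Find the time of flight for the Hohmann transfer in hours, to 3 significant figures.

Transfer-ellipse semi-major axis a_t = (r₁ + r₂)/2 = (62000 + 7540)/2 = 34770 km.
Transfer time t = π√(a_t³/μ) = π√((34770)³ / 3.986×10^5) = 32260 s.
Converting: 32260 s ÷ 3600 s/hour = 8.96 hours.

t = 8.96 hours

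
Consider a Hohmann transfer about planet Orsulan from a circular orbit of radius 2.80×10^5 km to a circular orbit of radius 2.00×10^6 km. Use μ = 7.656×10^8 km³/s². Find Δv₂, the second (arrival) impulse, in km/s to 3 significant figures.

Semi-major axis of the transfer orbit: a_t = (2.800×10^5 + 2.000×10^6)/2 = 1.140×10^6 km.
Circular speed at r = 2.000×10^6 km: v_c = √(μ/r) = 19.565 km/s.
Vis-viva on the transfer ellipse at r = 2.000×10^6 km gives v_t = √[μ(2/r − 1/a_t)] = 9.6964 km/s.
Δv₂ = |v_t − v_c| = |9.6964 − 19.565| = 9.869 km/s.

Δv₂ = 9.87 km/s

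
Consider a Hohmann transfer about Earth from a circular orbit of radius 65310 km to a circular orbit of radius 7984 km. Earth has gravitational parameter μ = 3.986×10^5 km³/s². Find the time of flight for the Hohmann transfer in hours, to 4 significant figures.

Semi-major axis of the transfer orbit: a_t = (65310 + 7984)/2 = 36647 km.
Half the transfer-orbit period gives t = π√(a_t³/μ) = 34910 s.
Converting: 34910 s ÷ 3600 s/hour = 9.697 hours.

t = 9.697 hours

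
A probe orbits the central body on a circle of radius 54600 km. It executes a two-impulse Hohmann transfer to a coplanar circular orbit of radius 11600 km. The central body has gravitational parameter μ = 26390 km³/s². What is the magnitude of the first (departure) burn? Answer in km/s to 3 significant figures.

Δv₁ = 0.284 km/s

The Hohmann ellipse has a_t = (r₁ + r₂)/2 = 33100 km.
On the circular orbit at r = 54600 km, v_c = √(μ/r) = 0.69522 km/s.
Vis-viva on the transfer ellipse at r = 54600 km gives v_t = √[μ(2/r − 1/a_t)] = 0.41156 km/s.
Δv₁ = |v_t − v_c| = |0.41156 − 0.69522| = 0.2837 km/s.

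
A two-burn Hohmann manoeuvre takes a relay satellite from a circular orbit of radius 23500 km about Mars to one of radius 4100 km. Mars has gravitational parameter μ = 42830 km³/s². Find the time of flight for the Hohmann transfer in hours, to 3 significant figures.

Transfer-ellipse semi-major axis a_t = (r₁ + r₂)/2 = (23500 + 4100)/2 = 13800 km.
Half the transfer-orbit period gives t = π√(a_t³/μ) = 24610 s.
Converting: 24610 s ÷ 3600 s/hour = 6.84 hours.

t = 6.84 hours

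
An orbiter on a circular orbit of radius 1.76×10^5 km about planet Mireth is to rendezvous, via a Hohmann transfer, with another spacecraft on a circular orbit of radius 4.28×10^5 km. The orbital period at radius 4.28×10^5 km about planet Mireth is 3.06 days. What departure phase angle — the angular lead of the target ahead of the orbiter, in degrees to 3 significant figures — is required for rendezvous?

From Kepler's third law T² = 4π²r³/μ at r = 4.28×10^5 km, T = 3.06 days = 3.06 × 86400 s = 2.64384×10^5 s: μ = 4π²r³/T² = 4.42813×10^7 km³/s².
Transfer-ellipse semi-major axis a_t = (r₁ + r₂)/2 = (1.760×10^5 + 4.280×10^5)/2 = 3.020×10^5 km.
The half-period of the transfer ellipse is t = π√(a_t³/μ) = 78350 s.
The target's mean motion on its circular orbit is ω₂ = √(μ/r₂³) = 2.377×10^-5 rad/s.
Angle swept by the target during transfer: ω₂·t = 1.862 rad = 106.7°.
The orbiter traverses 180° on the transfer ellipse, so the target must lead by 180° − 106.7° = 73.3°.

φ = 73.3°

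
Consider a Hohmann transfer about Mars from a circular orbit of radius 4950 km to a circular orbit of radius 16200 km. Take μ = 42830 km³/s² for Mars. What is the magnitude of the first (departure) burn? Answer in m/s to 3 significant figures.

Δv₁ = 699 m/s

The Hohmann ellipse has a_t = (r₁ + r₂)/2 = 10575 km.
On the circular orbit at r = 4950 km, v_c = √(μ/r) = 2.9415 km/s.
Vis-viva on the transfer ellipse at r = 4950 km gives v_t = √[μ(2/r − 1/a_t)] = 3.6407 km/s.
Δv₁ = |v_t − v_c| = |3.6407 − 2.9415| = 0.6992 km/s.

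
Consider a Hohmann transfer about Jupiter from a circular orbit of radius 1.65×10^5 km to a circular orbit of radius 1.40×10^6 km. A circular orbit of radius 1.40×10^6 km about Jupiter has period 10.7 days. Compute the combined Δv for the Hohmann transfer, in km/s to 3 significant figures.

Δv = 14.5 km/s

From Kepler's third law T² = 4π²r³/μ at r = 1.40×10^6 km, T = 10.7 days = 10.7 × 86400 s = 9.2448×10^5 s: μ = 4π²r³/T² = 1.26750×10^8 km³/s².
The Hohmann ellipse has a_t = (r₁ + r₂)/2 = 7.825×10^5 km.
At r₁ the circular-orbit speed is v₁ = √(μ/r₁) = 27.716 km/s.
Transfer-orbit speed at r₁ (vis-viva equation): v_p = √[μ(2/r₁ − 1/a_t)] = 37.073 km/s.
First burn Δv₁ = |v_p − v₁| = 9.357 km/s.
Circular speed at r₂: v₂ = √(μ/r₂) = 9.515 km/s.
Transfer-orbit speed at r₂: v_a = √[μ(2/r₂ − 1/a_t)] = 4.369 km/s.
Second burn Δv₂ = |v₂ − v_a| = 5.146 km/s.
Total Δv = Δv₁ + Δv₂ = 14.50 km/s.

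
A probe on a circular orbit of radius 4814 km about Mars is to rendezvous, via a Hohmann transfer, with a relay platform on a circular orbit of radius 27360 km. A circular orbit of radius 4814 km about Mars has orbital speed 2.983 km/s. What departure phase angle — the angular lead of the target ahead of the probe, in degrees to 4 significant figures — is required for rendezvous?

φ = 98.85°

From the circular-orbit relation v² = μ/r at r = 4814 km: μ = v²r = (2.983)² × 4814 = 42836.4 km³/s².
Semi-major axis of the transfer orbit: a_t = (4814 + 27360)/2 = 16087 km.
Transfer time t = π√(a_t³/μ) = 30971 s.
Target angular speed ω₂ = √(μ/r₂³) = 4.5733×10^-5 rad/s.
Angle swept by the target during transfer: ω₂·t = 1.4164 rad = 81.15°.
Arrival is 180° from departure on the ellipse, so φ = 180° − 81.15° = 98.85°.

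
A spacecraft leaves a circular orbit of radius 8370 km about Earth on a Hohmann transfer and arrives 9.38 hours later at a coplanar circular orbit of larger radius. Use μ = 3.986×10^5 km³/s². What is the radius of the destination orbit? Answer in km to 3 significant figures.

Transfer time t = 9.38 hours = 33768 s, and t = π√(a_t³/μ).
So a_t = (μ t²/π²)^(1/3) = (3.986×10^5 × (33768)² / π²)^(1/3) = 35844 km.
Since a_t = (r₁ + r₂)/2, r₂ = 2a_t − r₁ = 2×35844 − 8370 = 63318 km.

r₂ = 63300 km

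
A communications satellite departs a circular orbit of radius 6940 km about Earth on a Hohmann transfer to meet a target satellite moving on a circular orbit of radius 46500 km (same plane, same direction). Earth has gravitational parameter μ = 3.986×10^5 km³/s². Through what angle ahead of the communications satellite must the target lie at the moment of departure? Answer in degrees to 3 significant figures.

φ = 102°

The Hohmann ellipse has a_t = (r₁ + r₂)/2 = 26720 km.
The half-period of the transfer ellipse is t = π√(a_t³/μ) = 21733.8 s.
The target's mean motion on its circular orbit is ω₂ = √(μ/r₂³) = 6.29636×10^-5 rad/s.
Angle swept by the target during transfer: ω₂·t = 1.36844 rad = 78.41°.
Arrival is 180° from departure on the ellipse, so φ = 180° − 78.41° = 102°.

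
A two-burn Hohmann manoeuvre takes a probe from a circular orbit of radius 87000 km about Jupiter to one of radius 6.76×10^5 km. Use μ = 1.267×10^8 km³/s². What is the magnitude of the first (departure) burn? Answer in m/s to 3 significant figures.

Semi-major axis of the transfer orbit: a_t = (87000 + 6.760×10^5)/2 = 3.815×10^5 km.
Circular speed at r = 87000 km: v_c = √(μ/r) = 38.16 km/s.
Vis-viva on the transfer ellipse at r = 87000 km gives v_t = √[μ(2/r − 1/a_t)] = 50.80 km/s.
Δv₁ = |v_t − v_c| = |50.80 − 38.16| = 12.64 km/s.

Δv₁ = 12600 m/s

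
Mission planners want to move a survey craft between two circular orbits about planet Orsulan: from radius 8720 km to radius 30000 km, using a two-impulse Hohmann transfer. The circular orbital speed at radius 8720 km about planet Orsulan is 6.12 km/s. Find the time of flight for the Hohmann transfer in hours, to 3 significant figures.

From the circular-orbit relation v² = μ/r at r = 8720 km: μ = v²r = (6.12)² × 8720 = 3.26602×10^5 km³/s².
Semi-major axis of the transfer orbit: a_t = (8720 + 30000)/2 = 19360 km.
Transfer time t = π√(a_t³/μ) = π√((19360)³ / 3.26602×10^5) = 14810 s.
Converting: 14810 s ÷ 3600 s/hour = 4.11 hours.

t = 4.11 hours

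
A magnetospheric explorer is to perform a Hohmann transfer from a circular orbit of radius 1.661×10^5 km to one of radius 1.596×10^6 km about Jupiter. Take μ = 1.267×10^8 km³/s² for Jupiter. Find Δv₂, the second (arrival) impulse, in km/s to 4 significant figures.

Δv₂ = 5.041 km/s

Transfer-ellipse semi-major axis a_t = (r₁ + r₂)/2 = (1.661×10^5 + 1.596×10^6)/2 = 8.8105×10^5 km.
On the circular orbit at r = 1.596×10^6 km, v_c = √(μ/r) = 8.910 km/s.
Vis-viva on the transfer ellipse at r = 1.596×10^6 km gives v_t = √[μ(2/r − 1/a_t)] = 3.869 km/s.
Δv₂ = |v_t − v_c| = |3.869 − 8.910| = 5.041 km/s.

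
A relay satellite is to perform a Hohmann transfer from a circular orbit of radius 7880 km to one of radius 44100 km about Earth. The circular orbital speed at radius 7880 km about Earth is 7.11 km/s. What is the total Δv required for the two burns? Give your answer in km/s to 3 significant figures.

From the circular-orbit relation v² = μ/r at r = 7880 km: μ = v²r = (7.11)² × 7880 = 3.98351×10^5 km³/s².
Transfer-ellipse semi-major axis a_t = (r₁ + r₂)/2 = (7880 + 44100)/2 = 25990 km.
At r₁ the circular-orbit speed is v₁ = √(μ/r₁) = 7.1100 km/s.
Transfer-orbit speed at r₁ (v² = μ(2/r − 1/a)): v_p = √[μ(2/r₁ − 1/a_t)] = 9.2616 km/s.
First burn Δv₁ = |v_p − v₁| = 2.1516 km/s.
Circular speed at r₂: v₂ = √(μ/r₂) = 3.0055 km/s.
Transfer-orbit speed at r₂: v_a = √[μ(2/r₂ − 1/a_t)] = 1.6549 km/s.
Second burn Δv₂ = |v₂ − v_a| = 1.3506 km/s.
Δv = Δv₁ + Δv₂ = 2.1516 + 1.3506 = 3.502 km/s.

Δv = 3.50 km/s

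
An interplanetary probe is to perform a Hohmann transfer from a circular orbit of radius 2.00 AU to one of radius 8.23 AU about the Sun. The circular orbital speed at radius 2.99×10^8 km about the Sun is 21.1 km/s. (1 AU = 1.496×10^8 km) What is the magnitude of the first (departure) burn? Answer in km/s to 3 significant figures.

From the circular-orbit relation v² = μ/r at r = 2.99×10^8 km: μ = v²r = (21.1)² × 2.99×10^8 = 1.33118×10^11 km³/s².
In km: r₁ = 2.00 × 1.496×10^8 = 2.992×10^8 km; r₂ = 8.23 × 1.496×10^8 = 1.231208×10^9 km.
The Hohmann ellipse has a_t = (r₁ + r₂)/2 = 7.65204×10^8 km.
Circular speed at r = 2.992×10^8 km: v_c = √(μ/r) = 21.093 km/s.
Vis-viva on the transfer ellipse at r = 2.992×10^8 km gives v_t = √[μ(2/r − 1/a_t)] = 26.756 km/s.
Δv₁ = |v_t − v_c| = |26.756 − 21.093| = 5.663 km/s.

Δv₁ = 5.66 km/s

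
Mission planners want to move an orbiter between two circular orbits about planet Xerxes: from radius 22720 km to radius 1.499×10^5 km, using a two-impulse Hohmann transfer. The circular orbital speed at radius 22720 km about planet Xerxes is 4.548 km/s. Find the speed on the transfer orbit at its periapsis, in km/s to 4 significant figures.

v = 5.994 km/s

From the circular-orbit relation v² = μ/r at r = 22720 km: μ = v²r = (4.548)² × 22720 = 4.69947×10^5 km³/s².
The Hohmann ellipse has a_t = (r₁ + r₂)/2 = 86310 km.
The periapsis of the transfer ellipse is at r = 22720 km.
From the vis-viva equation, v = √[μ(2/r − 1/a_t)] = 5.994 km/s.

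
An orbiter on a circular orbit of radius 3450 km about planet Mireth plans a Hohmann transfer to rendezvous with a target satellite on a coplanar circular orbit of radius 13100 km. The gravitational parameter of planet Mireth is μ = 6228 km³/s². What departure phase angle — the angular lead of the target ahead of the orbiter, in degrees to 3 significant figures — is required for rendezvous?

φ = 89.6°

Transfer-ellipse semi-major axis a_t = (r₁ + r₂)/2 = (3450 + 13100)/2 = 8275 km.
The half-period of the transfer ellipse is t = π√(a_t³/μ) = 29966 s.
The target's mean motion on its circular orbit is ω₂ = √(μ/r₂³) = 5.2634×10^-5 rad/s.
Angle swept by the target during transfer: ω₂·t = 1.5772 rad = 90.37°.
The orbiter traverses 180° on the transfer ellipse, so the target must lead by 180° − 90.37° = 89.6°.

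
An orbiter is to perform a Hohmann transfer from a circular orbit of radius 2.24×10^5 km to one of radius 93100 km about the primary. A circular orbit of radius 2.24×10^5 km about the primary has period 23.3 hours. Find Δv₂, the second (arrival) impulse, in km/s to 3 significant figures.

From Kepler's third law T² = 4π²r³/μ at r = 2.24×10^5 km, T = 23.3 hours = 23.3 × 3600 s = 83880 s: μ = 4π²r³/T² = 6.30648×10^7 km³/s².
The Hohmann ellipse has a_t = (r₁ + r₂)/2 = 1.5855×10^5 km.
Circular speed at r = 93100 km: v_c = √(μ/r) = 26.027 km/s.
Vis-viva on the transfer ellipse at r = 93100 km gives v_t = √[μ(2/r − 1/a_t)] = 30.936 km/s.
Δv₂ = |v_t − v_c| = |30.936 − 26.027| = 4.909 km/s.

Δv₂ = 4.91 km/s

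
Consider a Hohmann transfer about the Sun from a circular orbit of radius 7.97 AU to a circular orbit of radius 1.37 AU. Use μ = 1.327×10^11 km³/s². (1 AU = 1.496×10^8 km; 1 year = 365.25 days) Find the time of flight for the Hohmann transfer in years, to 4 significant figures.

In km: r₁ = 7.97 × 1.496×10^8 = 1.192312×10^9 km; r₂ = 1.37 × 1.496×10^8 = 2.04952×10^8 km.
Semi-major axis of the transfer orbit: a_t = (1.192312×10^9 + 2.04952×10^8)/2 = 6.98632×10^8 km.
By Kepler's third law the transfer-orbit period is T = 2π√(a_t³/μ), so t = T/2 = 1.5925×10^8 s.
Converting: 1.5925×10^8 s ÷ 3.15576×10^7 s/year (365.25 × 86400) = 5.046 years.

t = 5.046 years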